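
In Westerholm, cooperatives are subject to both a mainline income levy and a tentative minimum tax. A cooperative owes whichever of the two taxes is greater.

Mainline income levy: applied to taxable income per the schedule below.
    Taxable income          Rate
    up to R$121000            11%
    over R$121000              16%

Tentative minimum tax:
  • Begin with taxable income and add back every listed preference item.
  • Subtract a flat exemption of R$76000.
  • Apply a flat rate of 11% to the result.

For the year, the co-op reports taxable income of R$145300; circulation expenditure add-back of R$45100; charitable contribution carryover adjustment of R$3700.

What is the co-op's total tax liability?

R$17198

Tentative minimum tax:
  Adjusted income: R$145300 + R$45100 + R$3700 = R$194100
  Less exemption R$76000 → base R$118100
  R$118100 × 11% = R$12991

Mainline income levy:
  R$121000 × 11% = R$13310
  R$24300 × 16% = R$3888
  → R$17198

R$17198 > R$12991, so the mainline income levy governs.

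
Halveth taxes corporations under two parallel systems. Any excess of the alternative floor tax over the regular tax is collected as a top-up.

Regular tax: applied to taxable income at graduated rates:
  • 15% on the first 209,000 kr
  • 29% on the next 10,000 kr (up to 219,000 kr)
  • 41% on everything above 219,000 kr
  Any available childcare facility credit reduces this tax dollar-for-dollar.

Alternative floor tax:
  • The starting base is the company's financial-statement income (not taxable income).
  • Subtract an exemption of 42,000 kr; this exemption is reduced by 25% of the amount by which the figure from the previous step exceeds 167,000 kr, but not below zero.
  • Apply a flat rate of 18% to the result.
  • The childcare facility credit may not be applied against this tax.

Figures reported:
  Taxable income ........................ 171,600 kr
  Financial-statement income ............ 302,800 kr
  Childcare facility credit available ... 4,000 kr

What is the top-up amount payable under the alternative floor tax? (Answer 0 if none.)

31,315 kr

Regular tax:
  171,600 kr × 15% = 25,740 kr
  Less childcare facility credit 4,000 kr → 21,740 kr

Alternative floor tax:
  Base (financial-statement income): 302,800 kr
  Exemption: 42,000 kr − 25% × (302,800 kr − 167,000 kr) = 42,000 kr − 33,950 kr = 8,050 kr
  Base: 302,800 kr − 8,050 kr = 294,750 kr
  294,750 kr × 18% = 53,055 kr

Excess of alternative floor tax over regular tax: 53,055 kr − 21,740 kr = 31,315 kr.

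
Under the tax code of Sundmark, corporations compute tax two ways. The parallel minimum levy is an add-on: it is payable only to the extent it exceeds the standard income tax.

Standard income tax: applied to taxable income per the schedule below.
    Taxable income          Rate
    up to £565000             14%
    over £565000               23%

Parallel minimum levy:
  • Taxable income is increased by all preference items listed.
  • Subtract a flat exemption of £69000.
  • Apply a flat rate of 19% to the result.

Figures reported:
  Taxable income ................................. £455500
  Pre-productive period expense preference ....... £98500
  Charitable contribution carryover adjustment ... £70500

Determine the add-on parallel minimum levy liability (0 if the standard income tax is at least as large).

£41775

Standard income tax:
  £455500 × 14% = £63770

Parallel minimum levy:
  Adjusted income: £455500 + £98500 + £70500 = £624500
  Less exemption £69000 → base £555500
  £555500 × 19% = £105545

Excess of parallel minimum levy over standard income tax: £105545 − £63770 = £41775.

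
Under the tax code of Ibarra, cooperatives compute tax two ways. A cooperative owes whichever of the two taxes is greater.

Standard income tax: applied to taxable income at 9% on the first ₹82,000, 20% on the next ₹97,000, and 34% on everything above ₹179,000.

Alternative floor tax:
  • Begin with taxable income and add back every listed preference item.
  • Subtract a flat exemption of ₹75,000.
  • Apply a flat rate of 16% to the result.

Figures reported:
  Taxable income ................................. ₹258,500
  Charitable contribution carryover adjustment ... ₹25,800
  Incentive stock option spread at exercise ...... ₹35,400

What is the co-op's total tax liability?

₹53,810

Standard income tax:
  ₹82,000 × 9% = ₹7,380
  ₹97,000 × 20% = ₹19,400
  ₹79,500 × 34% = ₹27,030
  → ₹53,810

Alternative floor tax:
  Adjusted income: ₹258,500 + ₹25,800 + ₹35,400 = ₹319,700
  Less exemption ₹75,000 → base ₹244,700
  ₹244,700 × 16% = ₹39,152

₹53,810 > ₹39,152, so the standard income tax governs.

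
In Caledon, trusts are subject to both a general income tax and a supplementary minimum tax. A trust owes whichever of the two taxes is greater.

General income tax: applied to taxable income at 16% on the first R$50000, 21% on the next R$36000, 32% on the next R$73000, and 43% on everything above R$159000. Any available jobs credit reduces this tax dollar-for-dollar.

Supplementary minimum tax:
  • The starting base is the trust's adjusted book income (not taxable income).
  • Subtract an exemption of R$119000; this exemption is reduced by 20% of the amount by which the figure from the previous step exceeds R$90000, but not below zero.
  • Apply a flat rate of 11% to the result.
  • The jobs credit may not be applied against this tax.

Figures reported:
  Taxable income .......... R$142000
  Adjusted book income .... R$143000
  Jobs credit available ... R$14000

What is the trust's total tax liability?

R$19480

General income tax:
  R$50000 × 16% = R$8000
  R$36000 × 21% = R$7560
  R$56000 × 32% = R$17920
  → R$33480
  Less jobs credit R$14000 → R$19480

Supplementary minimum tax:
  Base (adjusted book income): R$143000
  Exemption: R$119000 − 20% × (R$143000 − R$90000) = R$119000 − R$10600 = R$108400
  Base: R$143000 − R$108400 = R$34600
  R$34600 × 11% = R$3806

R$19480 > R$3806, so the general income tax governs.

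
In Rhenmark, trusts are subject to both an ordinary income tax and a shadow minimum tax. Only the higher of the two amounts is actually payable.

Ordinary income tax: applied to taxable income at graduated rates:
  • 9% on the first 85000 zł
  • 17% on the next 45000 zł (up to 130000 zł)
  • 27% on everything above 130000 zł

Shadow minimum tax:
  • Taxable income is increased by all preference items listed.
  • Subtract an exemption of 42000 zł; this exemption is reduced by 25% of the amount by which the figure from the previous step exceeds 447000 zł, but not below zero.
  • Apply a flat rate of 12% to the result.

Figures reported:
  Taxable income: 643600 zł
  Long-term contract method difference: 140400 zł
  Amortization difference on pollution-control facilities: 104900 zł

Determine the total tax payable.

153972 zł

Shadow minimum tax:
  Adjusted income: 643600 zł + 140400 zł + 104900 zł = 888900 zł
  Exemption: 25% × (888900 zł − 447000 zł) = 110475 zł ≥ 42000 zł, so the exemption is fully phased out
  Base: 888900 zł − 0 zł = 888900 zł
  888900 zł × 12% = 106668 zł

Ordinary income tax:
  85000 zł × 9% = 7650 zł
  45000 zł × 17% = 7650 zł
  513600 zł × 27% = 138672 zł
  → 153972 zł

153972 zł > 106668 zł, so the ordinary income tax governs.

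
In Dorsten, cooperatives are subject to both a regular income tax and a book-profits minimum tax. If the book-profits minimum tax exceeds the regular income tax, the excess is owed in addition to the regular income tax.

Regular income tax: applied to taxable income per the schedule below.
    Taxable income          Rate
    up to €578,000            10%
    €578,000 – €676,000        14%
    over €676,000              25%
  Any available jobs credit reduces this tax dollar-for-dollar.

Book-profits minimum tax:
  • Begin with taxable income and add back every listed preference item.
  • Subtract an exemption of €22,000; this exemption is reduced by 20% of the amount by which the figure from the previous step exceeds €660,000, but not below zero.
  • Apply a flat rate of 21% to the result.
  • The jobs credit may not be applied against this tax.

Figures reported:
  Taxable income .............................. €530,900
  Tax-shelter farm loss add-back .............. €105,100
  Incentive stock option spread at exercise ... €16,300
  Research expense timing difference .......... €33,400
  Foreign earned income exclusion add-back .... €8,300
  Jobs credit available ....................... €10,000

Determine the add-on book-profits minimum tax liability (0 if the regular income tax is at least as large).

€99,458

Book-profits minimum tax:
  Adjusted income: €530,900 + €105,100 + €16,300 + €33,400 + €8,300 = €694,000
  Exemption: €22,000 − 20% × (€694,000 − €660,000) = €22,000 − €6,800 = €15,200
  Base: €694,000 − €15,200 = €678,800
  €678,800 × 21% = €142,548

Regular income tax:
  €530,900 × 10% = €53,090
  Less jobs credit €10,000 → €43,090

Excess of book-profits minimum tax over regular income tax: €142,548 − €43,090 = €99,458.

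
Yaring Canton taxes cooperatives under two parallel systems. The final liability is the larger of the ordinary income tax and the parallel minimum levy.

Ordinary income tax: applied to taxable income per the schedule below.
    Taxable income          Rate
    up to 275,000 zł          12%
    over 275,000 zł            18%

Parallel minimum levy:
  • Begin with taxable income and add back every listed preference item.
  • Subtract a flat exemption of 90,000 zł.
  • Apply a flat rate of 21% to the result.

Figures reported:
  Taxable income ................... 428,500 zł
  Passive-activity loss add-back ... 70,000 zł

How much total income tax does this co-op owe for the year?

85,785 zł

Ordinary income tax:
  275,000 zł × 12% = 33,000 zł
  153,500 zł × 18% = 27,630 zł
  → 60,630 zł

Parallel minimum levy:
  Adjusted income: 428,500 zł + 70,000 zł = 498,500 zł
  Less exemption 90,000 zł → base 408,500 zł
  408,500 zł × 21% = 85,785 zł

85,785 zł > 60,630 zł, so the parallel minimum levy is the binding amount.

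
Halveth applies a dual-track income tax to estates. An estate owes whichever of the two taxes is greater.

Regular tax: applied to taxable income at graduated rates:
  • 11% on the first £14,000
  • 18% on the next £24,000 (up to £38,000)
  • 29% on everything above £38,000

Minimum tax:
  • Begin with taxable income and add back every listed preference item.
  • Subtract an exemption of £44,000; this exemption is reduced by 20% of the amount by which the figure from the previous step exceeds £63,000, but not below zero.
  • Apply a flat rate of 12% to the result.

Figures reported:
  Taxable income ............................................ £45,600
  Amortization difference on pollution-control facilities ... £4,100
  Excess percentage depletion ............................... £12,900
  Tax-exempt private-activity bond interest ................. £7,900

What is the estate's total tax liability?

Regular tax:
  £14,000 × 11% = £1,540
  £24,000 × 18% = £4,320
  £7,600 × 29% = £2,204
  → £8,064

Minimum tax:
  Adjusted income: £45,600 + £4,100 + £12,900 + £7,900 = £70,500
  Exemption: £44,000 − 20% × (£70,500 − £63,000) = £44,000 − £1,500 = £42,500
  Base: £70,500 − £42,500 = £28,000
  £28,000 × 12% = £3,360

£8,064 > £3,360, so the regular tax governs.

£8,064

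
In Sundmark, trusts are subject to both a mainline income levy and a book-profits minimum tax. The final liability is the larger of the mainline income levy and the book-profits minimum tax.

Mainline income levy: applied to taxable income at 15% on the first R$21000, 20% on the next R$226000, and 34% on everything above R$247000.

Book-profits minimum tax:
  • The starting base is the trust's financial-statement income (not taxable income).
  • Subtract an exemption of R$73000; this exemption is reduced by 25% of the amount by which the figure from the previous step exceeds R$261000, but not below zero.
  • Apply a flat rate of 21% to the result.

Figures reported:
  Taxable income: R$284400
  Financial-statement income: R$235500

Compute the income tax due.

R$61066

Book-profits minimum tax:
  Base (financial-statement income): R$235500
  Exemption: R$235500 ≤ R$261000, so full R$73000 applies
  Base: R$235500 − R$73000 = R$162500
  R$162500 × 21% = R$34125

Mainline income levy:
  R$21000 × 15% = R$3150
  R$226000 × 20% = R$45200
  R$37400 × 34% = R$12716
  → R$61066

R$61066 > R$34125, so the mainline income levy governs.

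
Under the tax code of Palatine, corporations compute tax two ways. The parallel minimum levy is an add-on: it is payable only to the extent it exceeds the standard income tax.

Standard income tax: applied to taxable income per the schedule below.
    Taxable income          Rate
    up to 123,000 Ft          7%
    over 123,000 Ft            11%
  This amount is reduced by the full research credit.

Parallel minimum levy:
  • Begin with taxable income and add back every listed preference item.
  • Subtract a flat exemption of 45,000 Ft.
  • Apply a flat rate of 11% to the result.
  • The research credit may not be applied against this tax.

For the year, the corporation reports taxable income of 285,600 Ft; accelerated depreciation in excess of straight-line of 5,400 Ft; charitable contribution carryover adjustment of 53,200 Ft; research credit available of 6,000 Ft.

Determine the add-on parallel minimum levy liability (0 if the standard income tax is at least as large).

12,416 Ft

Parallel minimum levy:
  Adjusted income: 285,600 Ft + 5,400 Ft + 53,200 Ft = 344,200 Ft
  Less exemption 45,000 Ft → base 299,200 Ft
  299,200 Ft × 11% = 32,912 Ft

Standard income tax:
  123,000 Ft × 7% = 8,610 Ft
  162,600 Ft × 11% = 17,886 Ft
  → 26,496 Ft
  Less research credit 6,000 Ft → 20,496 Ft

Excess of parallel minimum levy over standard income tax: 32,912 Ft − 20,496 Ft = 12,416 Ft.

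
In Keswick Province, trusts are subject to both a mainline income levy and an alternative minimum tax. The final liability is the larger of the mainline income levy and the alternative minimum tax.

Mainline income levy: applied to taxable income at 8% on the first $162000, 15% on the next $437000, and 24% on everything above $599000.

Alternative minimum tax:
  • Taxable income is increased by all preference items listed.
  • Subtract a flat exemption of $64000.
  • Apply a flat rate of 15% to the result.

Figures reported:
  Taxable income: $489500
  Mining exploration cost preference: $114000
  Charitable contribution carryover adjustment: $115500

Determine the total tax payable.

$98250

Alternative minimum tax:
  Adjusted income: $489500 + $114000 + $115500 = $719000
  Less exemption $64000 → base $655000
  $655000 × 15% = $98250

Mainline income levy:
  $162000 × 8% = $12960
  $327500 × 15% = $49125
  → $62085

$98250 > $62085, so the alternative minimum tax is the binding amount.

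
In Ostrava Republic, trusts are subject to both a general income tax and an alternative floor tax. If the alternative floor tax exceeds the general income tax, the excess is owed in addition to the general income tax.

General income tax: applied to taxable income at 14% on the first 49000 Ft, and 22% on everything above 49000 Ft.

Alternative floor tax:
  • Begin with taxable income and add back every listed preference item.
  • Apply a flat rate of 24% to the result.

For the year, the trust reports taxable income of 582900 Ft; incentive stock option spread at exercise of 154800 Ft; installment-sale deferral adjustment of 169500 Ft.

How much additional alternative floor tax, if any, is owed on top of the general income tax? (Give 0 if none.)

General income tax:
  49000 Ft × 14% = 6860 Ft
  533900 Ft × 22% = 117458 Ft
  → 124318 Ft

Alternative floor tax:
  Adjusted income: 582900 Ft + 154800 Ft + 169500 Ft = 907200 Ft
  907200 Ft × 24% = 217728 Ft

Excess of alternative floor tax over general income tax: 217728 Ft − 124318 Ft = 93410 Ft.

93410 Ft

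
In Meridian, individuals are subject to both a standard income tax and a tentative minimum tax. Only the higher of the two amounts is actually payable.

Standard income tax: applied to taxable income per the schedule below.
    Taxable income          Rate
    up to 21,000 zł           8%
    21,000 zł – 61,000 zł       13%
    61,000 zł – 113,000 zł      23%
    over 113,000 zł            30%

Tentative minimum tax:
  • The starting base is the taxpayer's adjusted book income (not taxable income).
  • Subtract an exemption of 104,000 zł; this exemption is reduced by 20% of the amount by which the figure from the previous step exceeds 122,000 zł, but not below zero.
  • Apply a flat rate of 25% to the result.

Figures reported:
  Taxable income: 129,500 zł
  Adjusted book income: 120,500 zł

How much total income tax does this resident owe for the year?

Tentative minimum tax:
  Base (adjusted book income): 120,500 zł
  Exemption: 120,500 zł ≤ 122,000 zł, so full 104,000 zł applies
  Base: 120,500 zł − 104,000 zł = 16,500 zł
  16,500 zł × 25% = 4,125 zł

Standard income tax:
  21,000 zł × 8% = 1,680 zł
  40,000 zł × 13% = 5,200 zł
  52,000 zł × 23% = 11,960 zł
  16,500 zł × 30% = 4,950 zł
  → 23,790 zł

23,790 zł > 4,125 zł, so the standard income tax governs.

23,790 zł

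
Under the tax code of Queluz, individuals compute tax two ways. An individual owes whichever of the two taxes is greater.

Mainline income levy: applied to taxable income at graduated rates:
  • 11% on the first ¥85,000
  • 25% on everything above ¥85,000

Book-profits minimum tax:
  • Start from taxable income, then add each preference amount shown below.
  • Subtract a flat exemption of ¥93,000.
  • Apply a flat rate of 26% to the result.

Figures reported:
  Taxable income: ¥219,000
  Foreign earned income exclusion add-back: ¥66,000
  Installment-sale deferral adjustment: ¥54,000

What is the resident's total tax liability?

Book-profits minimum tax:
  Adjusted income: ¥219,000 + ¥66,000 + ¥54,000 = ¥339,000
  Less exemption ¥93,000 → base ¥246,000
  ¥246,000 × 26% = ¥63,960

Mainline income levy:
  ¥85,000 × 11% = ¥9,350
  ¥134,000 × 25% = ¥33,500
  → ¥42,850

¥63,960 > ¥42,850, so the book-profits minimum tax is the binding amount.

¥63,960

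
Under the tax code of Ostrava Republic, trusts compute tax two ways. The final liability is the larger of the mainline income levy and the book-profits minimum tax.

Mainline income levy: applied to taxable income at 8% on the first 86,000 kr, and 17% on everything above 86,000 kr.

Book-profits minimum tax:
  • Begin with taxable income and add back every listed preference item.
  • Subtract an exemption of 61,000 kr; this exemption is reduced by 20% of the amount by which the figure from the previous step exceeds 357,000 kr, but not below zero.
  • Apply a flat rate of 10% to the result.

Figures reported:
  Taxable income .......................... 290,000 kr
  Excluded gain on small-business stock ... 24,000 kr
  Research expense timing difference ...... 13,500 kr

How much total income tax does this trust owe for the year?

Book-profits minimum tax:
  Adjusted income: 290,000 kr + 24,000 kr + 13,500 kr = 327,500 kr
  Exemption: 327,500 kr ≤ 357,000 kr, so full 61,000 kr applies
  Base: 327,500 kr − 61,000 kr = 266,500 kr
  266,500 kr × 10% = 26,650 kr

Mainline income levy:
  86,000 kr × 8% = 6,880 kr
  204,000 kr × 17% = 34,680 kr
  → 41,560 kr

41,560 kr > 26,650 kr, so the mainline income levy governs.

41,560 kr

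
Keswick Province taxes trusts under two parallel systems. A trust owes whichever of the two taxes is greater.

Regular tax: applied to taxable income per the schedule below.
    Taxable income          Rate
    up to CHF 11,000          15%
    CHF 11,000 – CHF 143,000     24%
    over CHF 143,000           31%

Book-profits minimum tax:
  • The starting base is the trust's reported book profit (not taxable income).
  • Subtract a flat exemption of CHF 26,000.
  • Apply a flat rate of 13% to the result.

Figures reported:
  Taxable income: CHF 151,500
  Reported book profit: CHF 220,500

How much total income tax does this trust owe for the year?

CHF 35,965

Book-profits minimum tax:
  Base (reported book profit): CHF 220,500
  Less exemption CHF 26,000 → base CHF 194,500
  CHF 194,500 × 13% = CHF 25,285

Regular tax:
  CHF 11,000 × 15% = CHF 1,650
  CHF 132,000 × 24% = CHF 31,680
  CHF 8,500 × 31% = CHF 2,635
  → CHF 35,965

CHF 35,965 > CHF 25,285, so the regular tax governs.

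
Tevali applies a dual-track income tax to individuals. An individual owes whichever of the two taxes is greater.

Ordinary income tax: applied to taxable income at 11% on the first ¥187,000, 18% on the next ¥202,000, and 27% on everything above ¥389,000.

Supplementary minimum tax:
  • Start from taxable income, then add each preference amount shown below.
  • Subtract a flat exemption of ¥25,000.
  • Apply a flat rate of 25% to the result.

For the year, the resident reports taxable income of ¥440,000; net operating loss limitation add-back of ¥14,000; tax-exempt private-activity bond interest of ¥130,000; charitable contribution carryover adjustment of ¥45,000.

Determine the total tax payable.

Supplementary minimum tax:
  Adjusted income: ¥440,000 + ¥14,000 + ¥130,000 + ¥45,000 = ¥629,000
  Less exemption ¥25,000 → base ¥604,000
  ¥604,000 × 25% = ¥151,000

Ordinary income tax:
  ¥187,000 × 11% = ¥20,570
  ¥202,000 × 18% = ¥36,360
  ¥51,000 × 27% = ¥13,770
  → ¥70,700

¥151,000 > ¥70,700, so the supplementary minimum tax is the binding amount.

¥151,000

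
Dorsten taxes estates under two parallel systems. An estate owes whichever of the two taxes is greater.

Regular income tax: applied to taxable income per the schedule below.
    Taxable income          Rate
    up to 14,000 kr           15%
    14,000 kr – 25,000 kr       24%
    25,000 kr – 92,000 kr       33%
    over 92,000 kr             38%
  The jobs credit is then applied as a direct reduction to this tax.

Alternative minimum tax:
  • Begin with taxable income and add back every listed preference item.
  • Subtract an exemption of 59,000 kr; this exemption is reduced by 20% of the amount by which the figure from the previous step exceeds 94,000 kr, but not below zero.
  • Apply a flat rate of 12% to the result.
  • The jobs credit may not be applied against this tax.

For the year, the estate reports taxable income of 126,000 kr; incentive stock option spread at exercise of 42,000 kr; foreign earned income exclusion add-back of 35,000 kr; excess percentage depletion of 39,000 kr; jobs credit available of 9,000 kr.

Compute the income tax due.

Alternative minimum tax:
  Adjusted income: 126,000 kr + 42,000 kr + 35,000 kr + 39,000 kr = 242,000 kr
  Exemption: 59,000 kr − 20% × (242,000 kr − 94,000 kr) = 59,000 kr − 29,600 kr = 29,400 kr
  Base: 242,000 kr − 29,400 kr = 212,600 kr
  212,600 kr × 12% = 25,512 kr

Regular income tax:
  14,000 kr × 15% = 2,100 kr
  11,000 kr × 24% = 2,640 kr
  67,000 kr × 33% = 22,110 kr
  34,000 kr × 38% = 12,920 kr
  → 39,770 kr
  Less jobs credit 9,000 kr → 30,770 kr

30,770 kr > 25,512 kr, so the regular income tax governs.

30,770 kr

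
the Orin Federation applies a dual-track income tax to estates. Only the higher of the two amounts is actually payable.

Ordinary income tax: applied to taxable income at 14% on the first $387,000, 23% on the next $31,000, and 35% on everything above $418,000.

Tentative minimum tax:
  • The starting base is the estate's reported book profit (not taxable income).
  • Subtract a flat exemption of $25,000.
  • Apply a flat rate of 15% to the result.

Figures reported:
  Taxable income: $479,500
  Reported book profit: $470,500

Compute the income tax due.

Tentative minimum tax:
  Base (reported book profit): $470,500
  Less exemption $25,000 → base $445,500
  $445,500 × 15% = $66,825

Ordinary income tax:
  $387,000 × 14% = $54,180
  $31,000 × 23% = $7,130
  $61,500 × 35% = $21,525
  → $82,835

$82,835 > $66,825, so the ordinary income tax governs.

$82,835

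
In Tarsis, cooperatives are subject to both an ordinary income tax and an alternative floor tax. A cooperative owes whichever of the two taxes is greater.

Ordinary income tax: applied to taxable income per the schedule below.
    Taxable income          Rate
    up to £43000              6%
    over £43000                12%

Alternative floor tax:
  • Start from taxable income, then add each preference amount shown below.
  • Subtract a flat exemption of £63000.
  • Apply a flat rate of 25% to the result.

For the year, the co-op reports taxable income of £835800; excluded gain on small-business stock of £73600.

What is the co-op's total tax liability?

Ordinary income tax:
  £43000 × 6% = £2580
  £792800 × 12% = £95136
  → £97716

Alternative floor tax:
  Adjusted income: £835800 + £73600 = £909400
  Less exemption £63000 → base £846400
  £846400 × 25% = £211600

£211600 > £97716, so the alternative floor tax is the binding amount.

£211600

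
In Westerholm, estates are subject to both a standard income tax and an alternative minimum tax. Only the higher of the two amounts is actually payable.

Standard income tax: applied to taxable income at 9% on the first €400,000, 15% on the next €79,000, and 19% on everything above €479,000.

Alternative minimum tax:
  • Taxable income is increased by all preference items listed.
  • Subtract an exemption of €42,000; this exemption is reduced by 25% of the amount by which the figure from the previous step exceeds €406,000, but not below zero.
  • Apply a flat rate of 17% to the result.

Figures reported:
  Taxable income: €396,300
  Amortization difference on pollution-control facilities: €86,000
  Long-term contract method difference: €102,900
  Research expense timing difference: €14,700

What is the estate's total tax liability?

Alternative minimum tax:
  Adjusted income: €396,300 + €86,000 + €102,900 + €14,700 = €599,900
  Exemption: 25% × (€599,900 − €406,000) = €48,475 ≥ €42,000, so the exemption is fully phased out
  Base: €599,900 − €0 = €599,900
  €599,900 × 17% = €101,983

Standard income tax:
  €396,300 × 9% = €35,667

€101,983 > €35,667, so the alternative minimum tax is the binding amount.

€101,983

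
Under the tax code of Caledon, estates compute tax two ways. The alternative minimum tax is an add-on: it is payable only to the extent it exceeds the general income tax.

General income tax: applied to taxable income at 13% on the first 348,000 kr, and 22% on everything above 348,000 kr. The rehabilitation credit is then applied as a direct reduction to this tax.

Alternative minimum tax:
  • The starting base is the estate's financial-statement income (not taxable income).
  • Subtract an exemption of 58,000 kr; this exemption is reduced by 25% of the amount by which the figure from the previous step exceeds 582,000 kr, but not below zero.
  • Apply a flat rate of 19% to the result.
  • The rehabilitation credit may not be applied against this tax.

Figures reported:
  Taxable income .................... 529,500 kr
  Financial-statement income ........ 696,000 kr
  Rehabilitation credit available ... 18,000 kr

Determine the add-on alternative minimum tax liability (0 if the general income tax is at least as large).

59,465 kr

Alternative minimum tax:
  Base (financial-statement income): 696,000 kr
  Exemption: 58,000 kr − 25% × (696,000 kr − 582,000 kr) = 58,000 kr − 28,500 kr = 29,500 kr
  Base: 696,000 kr − 29,500 kr = 666,500 kr
  666,500 kr × 19% = 126,635 kr

General income tax:
  348,000 kr × 13% = 45,240 kr
  181,500 kr × 22% = 39,930 kr
  → 85,170 kr
  Less rehabilitation credit 18,000 kr → 67,170 kr

Excess of alternative minimum tax over general income tax: 126,635 kr − 67,170 kr = 59,465 kr.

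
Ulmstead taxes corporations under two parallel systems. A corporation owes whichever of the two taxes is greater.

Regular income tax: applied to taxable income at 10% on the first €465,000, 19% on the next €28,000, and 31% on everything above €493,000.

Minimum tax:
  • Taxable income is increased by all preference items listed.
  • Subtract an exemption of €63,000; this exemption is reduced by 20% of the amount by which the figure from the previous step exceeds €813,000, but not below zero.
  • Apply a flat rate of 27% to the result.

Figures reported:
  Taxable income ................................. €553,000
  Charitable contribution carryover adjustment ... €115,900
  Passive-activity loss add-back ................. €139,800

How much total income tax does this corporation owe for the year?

€201,339

Regular income tax:
  €465,000 × 10% = €46,500
  €28,000 × 19% = €5,320
  €60,000 × 31% = €18,600
  → €70,420

Minimum tax:
  Adjusted income: €553,000 + €115,900 + €139,800 = €808,700
  Exemption: €808,700 ≤ €813,000, so full €63,000 applies
  Base: €808,700 − €63,000 = €745,700
  €745,700 × 27% = €201,339

€201,339 > €70,420, so the minimum tax is the binding amount.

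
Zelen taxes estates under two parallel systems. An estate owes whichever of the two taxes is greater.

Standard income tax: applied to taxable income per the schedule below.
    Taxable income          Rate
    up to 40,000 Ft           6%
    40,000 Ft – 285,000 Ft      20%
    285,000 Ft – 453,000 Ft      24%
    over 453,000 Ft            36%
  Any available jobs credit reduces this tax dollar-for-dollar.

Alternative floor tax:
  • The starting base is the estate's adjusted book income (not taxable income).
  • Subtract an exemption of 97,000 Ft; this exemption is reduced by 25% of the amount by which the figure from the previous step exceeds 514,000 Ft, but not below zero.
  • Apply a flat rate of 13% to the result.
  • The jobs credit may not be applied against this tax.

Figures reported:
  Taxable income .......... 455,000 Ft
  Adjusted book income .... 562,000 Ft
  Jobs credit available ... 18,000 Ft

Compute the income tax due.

74,440 Ft

Standard income tax:
  40,000 Ft × 6% = 2,400 Ft
  245,000 Ft × 20% = 49,000 Ft
  168,000 Ft × 24% = 40,320 Ft
  2,000 Ft × 36% = 720 Ft
  → 92,440 Ft
  Less jobs credit 18,000 Ft → 74,440 Ft

Alternative floor tax:
  Base (adjusted book income): 562,000 Ft
  Exemption: 97,000 Ft − 25% × (562,000 Ft − 514,000 Ft) = 97,000 Ft − 12,000 Ft = 85,000 Ft
  Base: 562,000 Ft − 85,000 Ft = 477,000 Ft
  477,000 Ft × 13% = 62,010 Ft

74,440 Ft > 62,010 Ft, so the standard income tax governs.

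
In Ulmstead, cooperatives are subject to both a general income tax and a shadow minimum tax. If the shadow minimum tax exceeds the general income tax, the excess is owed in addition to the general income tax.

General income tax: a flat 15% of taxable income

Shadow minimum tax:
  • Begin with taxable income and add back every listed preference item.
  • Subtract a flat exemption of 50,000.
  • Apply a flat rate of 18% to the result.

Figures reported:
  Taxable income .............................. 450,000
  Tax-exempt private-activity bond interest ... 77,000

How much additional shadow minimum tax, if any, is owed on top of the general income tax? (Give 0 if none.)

18,360

Shadow minimum tax:
  Adjusted income: 450,000 + 77,000 = 527,000
  Less exemption 50,000 → base 477,000
  477,000 × 18% = 85,860

General income tax:
  450,000 × 15% = 67,500

Excess of shadow minimum tax over general income tax: 85,860 − 67,500 = 18,360.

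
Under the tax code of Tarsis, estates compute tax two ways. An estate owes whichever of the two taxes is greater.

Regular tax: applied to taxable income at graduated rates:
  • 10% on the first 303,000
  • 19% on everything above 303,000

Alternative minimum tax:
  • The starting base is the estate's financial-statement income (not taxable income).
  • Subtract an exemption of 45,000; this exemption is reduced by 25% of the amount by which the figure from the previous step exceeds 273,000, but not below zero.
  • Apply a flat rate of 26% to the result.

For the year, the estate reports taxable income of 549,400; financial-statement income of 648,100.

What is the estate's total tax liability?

Regular tax:
  303,000 × 10% = 30,300
  246,400 × 19% = 46,816
  → 77,116

Alternative minimum tax:
  Base (financial-statement income): 648,100
  Exemption: 25% × (648,100 − 273,000) = 93,775 ≥ 45,000, so the exemption is fully phased out
  Base: 648,100 − 0 = 648,100
  648,100 × 26% = 168,506

168,506 > 77,116, so the alternative minimum tax is the binding amount.

168,506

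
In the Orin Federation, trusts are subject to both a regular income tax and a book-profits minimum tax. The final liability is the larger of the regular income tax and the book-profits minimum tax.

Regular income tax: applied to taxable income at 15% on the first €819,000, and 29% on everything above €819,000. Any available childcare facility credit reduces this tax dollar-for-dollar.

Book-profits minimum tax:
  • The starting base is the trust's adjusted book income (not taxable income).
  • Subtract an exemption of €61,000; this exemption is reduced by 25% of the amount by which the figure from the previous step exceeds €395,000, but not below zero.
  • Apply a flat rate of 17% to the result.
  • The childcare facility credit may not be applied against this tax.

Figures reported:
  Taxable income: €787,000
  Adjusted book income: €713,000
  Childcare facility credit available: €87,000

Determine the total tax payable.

Regular income tax:
  €787,000 × 15% = €118,050
  Less childcare facility credit €87,000 → €31,050

Book-profits minimum tax:
  Base (adjusted book income): €713,000
  Exemption: 25% × (€713,000 − €395,000) = €79,500 ≥ €61,000, so the exemption is fully phased out
  Base: €713,000 − €0 = €713,000
  €713,000 × 17% = €121,210

€121,210 > €31,050, so the book-profits minimum tax is the binding amount.

€121,210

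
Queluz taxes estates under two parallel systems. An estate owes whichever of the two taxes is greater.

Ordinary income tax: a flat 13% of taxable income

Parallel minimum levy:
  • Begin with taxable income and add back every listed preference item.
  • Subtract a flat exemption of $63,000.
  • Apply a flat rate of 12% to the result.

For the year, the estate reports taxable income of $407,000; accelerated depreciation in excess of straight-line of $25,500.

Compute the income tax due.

Ordinary income tax:
  $407,000 × 13% = $52,910

Parallel minimum levy:
  Adjusted income: $407,000 + $25,500 = $432,500
  Less exemption $63,000 → base $369,500
  $369,500 × 12% = $44,340

$52,910 > $44,340, so the ordinary income tax governs.

$52,910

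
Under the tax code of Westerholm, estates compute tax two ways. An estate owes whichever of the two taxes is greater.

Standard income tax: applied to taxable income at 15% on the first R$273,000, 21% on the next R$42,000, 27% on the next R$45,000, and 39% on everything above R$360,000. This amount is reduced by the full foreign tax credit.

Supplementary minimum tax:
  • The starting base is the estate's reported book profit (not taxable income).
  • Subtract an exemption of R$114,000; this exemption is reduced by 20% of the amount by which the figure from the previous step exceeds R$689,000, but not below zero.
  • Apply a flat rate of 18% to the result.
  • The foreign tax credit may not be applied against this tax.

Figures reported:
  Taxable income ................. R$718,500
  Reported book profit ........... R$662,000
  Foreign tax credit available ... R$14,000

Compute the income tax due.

Standard income tax:
  R$273,000 × 15% = R$40,950
  R$42,000 × 21% = R$8,820
  R$45,000 × 27% = R$12,150
  R$358,500 × 39% = R$139,815
  → R$201,735
  Less foreign tax credit R$14,000 → R$187,735

Supplementary minimum tax:
  Base (reported book profit): R$662,000
  Exemption: R$662,000 ≤ R$689,000, so full R$114,000 applies
  Base: R$662,000 − R$114,000 = R$548,000
  R$548,000 × 18% = R$98,640

R$187,735 > R$98,640, so the standard income tax governs.

R$187,735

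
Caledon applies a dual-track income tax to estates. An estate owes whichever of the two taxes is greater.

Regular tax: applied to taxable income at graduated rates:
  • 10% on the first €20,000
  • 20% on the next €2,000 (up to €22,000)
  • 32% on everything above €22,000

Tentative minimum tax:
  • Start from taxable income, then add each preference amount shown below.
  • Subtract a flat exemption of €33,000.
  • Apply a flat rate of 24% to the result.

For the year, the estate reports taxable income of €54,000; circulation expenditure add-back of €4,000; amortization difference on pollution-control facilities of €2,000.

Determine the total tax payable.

Regular tax:
  €20,000 × 10% = €2,000
  €2,000 × 20% = €400
  €32,000 × 32% = €10,240
  → €12,640

Tentative minimum tax:
  Adjusted income: €54,000 + €4,000 + €2,000 = €60,000
  Less exemption €33,000 → base €27,000
  €27,000 × 24% = €6,480

€12,640 > €6,480, so the regular tax governs.

€12,640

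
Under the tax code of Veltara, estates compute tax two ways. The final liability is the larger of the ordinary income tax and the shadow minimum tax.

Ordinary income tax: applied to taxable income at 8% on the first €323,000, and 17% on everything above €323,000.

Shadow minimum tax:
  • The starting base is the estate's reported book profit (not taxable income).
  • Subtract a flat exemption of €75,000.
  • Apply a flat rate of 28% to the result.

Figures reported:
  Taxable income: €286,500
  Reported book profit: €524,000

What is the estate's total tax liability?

Shadow minimum tax:
  Base (reported book profit): €524,000
  Less exemption €75,000 → base €449,000
  €449,000 × 28% = €125,720

Ordinary income tax:
  €286,500 × 8% = €22,920

€125,720 > €22,920, so the shadow minimum tax is the binding amount.

€125,720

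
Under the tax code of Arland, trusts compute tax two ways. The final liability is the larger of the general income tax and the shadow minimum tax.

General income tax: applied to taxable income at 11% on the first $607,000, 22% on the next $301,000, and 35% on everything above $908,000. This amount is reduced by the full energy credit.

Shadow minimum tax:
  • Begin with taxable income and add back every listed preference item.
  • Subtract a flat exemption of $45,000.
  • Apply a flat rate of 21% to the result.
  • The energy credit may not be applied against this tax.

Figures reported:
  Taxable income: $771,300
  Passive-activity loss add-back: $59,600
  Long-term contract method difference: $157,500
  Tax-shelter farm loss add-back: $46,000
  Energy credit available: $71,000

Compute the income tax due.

Shadow minimum tax:
  Adjusted income: $771,300 + $59,600 + $157,500 + $46,000 = $1,034,400
  Less exemption $45,000 → base $989,400
  $989,400 × 21% = $207,774

General income tax:
  $607,000 × 11% = $66,770
  $164,300 × 22% = $36,146
  → $102,916
  Less energy credit $71,000 → $31,916

$207,774 > $31,916, so the shadow minimum tax is the binding amount.

$207,774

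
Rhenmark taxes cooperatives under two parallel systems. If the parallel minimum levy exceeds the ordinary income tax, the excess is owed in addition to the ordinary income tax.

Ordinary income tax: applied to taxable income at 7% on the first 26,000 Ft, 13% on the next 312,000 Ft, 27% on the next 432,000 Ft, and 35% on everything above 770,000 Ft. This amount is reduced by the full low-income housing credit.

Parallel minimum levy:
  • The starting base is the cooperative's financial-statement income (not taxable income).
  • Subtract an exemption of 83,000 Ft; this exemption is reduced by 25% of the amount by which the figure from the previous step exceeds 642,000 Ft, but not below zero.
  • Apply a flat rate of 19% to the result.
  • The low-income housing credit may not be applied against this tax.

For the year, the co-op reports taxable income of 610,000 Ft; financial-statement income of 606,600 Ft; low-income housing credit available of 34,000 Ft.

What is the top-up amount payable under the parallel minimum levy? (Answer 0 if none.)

17,664 Ft

Ordinary income tax:
  26,000 Ft × 7% = 1,820 Ft
  312,000 Ft × 13% = 40,560 Ft
  272,000 Ft × 27% = 73,440 Ft
  → 115,820 Ft
  Less low-income housing credit 34,000 Ft → 81,820 Ft

Parallel minimum levy:
  Base (financial-statement income): 606,600 Ft
  Exemption: 606,600 Ft ≤ 642,000 Ft, so full 83,000 Ft applies
  Base: 606,600 Ft − 83,000 Ft = 523,600 Ft
  523,600 Ft × 19% = 99,484 Ft

Excess of parallel minimum levy over ordinary income tax: 99,484 Ft − 81,820 Ft = 17,664 Ft.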